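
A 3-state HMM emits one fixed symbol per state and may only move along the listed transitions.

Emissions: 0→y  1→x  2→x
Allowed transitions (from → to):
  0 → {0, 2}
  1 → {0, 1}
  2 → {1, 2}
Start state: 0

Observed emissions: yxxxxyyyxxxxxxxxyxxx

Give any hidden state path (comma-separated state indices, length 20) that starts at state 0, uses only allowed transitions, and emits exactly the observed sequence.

  t0 'y' -> {0}, take 0 (start)
  t1 'x' -> {1,2}, take 2 (0->2 ok)
  t2 'x' -> {1,2}, take 1 (2->1 ok)
  t3 'x' -> {1,2}, take 1 (1->1 ok)
  t4 'x' -> {1,2}, take 1 (1->1 ok)
  t5 'y' -> {0}, take 0 (1->0 ok)
  t6 'y' -> {0}, take 0 (0->0 ok)
  t7 'y' -> {0}, take 0 (0->0 ok)
  t8 'x' -> {1,2}, take 2 (0->2 ok)
  t9 'x' -> {1,2}, take 2 (2->2 ok)
  t10 'x' -> {1,2}, take 2 (2->2 ok)
  t11 'x' -> {1,2}, take 2 (2->2 ok)
  t12 'x' -> {1,2}, take 2 (2->2 ok)
  t13 'x' -> {1,2}, take 2 (2->2 ok)
  t14 'x' -> {1,2}, take 2 (2->2 ok)
  t15 'x' -> {1,2}, take 1 (2->1 ok)
  t16 'y' -> {0}, take 0 (1->0 ok)
  t17 'x' -> {1,2}, take 2 (0->2 ok)
  t18 'x' -> {1,2}, take 2 (2->2 ok)
  t19 'x' -> {1,2}, take 1 (2->1 ok)

0,2,1,1,1,0,0,0,2,2,2,2,2,2,2,1,0,2,2,1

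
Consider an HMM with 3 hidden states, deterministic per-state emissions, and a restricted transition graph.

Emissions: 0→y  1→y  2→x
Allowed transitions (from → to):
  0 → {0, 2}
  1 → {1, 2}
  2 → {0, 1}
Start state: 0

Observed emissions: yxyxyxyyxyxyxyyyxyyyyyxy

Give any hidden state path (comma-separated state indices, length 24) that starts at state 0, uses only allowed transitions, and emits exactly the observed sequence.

  pos 0: y in {0,1}, choose 0; start
  pos 1: x in {2}, choose 2; 0->2 ok
  pos 2: y in {0,1}, choose 0; 2->0 ok
  pos 3: x in {2}, choose 2; 0->2 ok
  pos 4: y in {0,1}, choose 0; 2->0 ok
  pos 5: x in {2}, choose 2; 0->2 ok
  pos 6: y in {0,1}, choose 0; 2->0 ok
  pos 7: y in {0,1}, choose 0; 0->0 ok
  pos 8: x in {2}, choose 2; 0->2 ok
  pos 9: y in {0,1}, choose 1; 2->1 ok
  pos 10: x in {2}, choose 2; 1->2 ok
  pos 11: y in {0,1}, choose 0; 2->0 ok
  pos 12: x in {2}, choose 2; 0->2 ok
  pos 13: y in {0,1}, choose 1; 2->1 ok
  pos 14: y in {0,1}, choose 1; 1->1 ok
  pos 15: y in {0,1}, choose 1; 1->1 ok
  pos 16: x in {2}, choose 2; 1->2 ok
  pos 17: y in {0,1}, choose 1; 2->1 ok
  pos 18: y in {0,1}, choose 1; 1->1 ok
  pos 19: y in {0,1}, choose 1; 1->1 ok
  pos 20: y in {0,1}, choose 1; 1->1 ok
  pos 21: y in {0,1}, choose 1; 1->1 ok
  pos 22: x in {2}, choose 2; 1->2 ok
  pos 23: y in {0,1}, choose 0; 2->0 ok

0,2,0,2,0,2,0,0,2,1,2,0,2,1,1,1,2,1,1,1,1,1,2,0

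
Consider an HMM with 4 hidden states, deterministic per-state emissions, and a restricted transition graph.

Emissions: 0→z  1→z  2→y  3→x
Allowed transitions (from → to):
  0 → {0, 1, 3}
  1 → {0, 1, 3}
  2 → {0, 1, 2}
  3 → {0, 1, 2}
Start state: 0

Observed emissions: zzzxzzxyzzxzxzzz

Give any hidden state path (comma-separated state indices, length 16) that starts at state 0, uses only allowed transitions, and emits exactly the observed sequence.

0,0,0,3,1,0,3,2,0,1,3,1,3,1,1,1

  0: obs=z cand={0,1} pick 0 [start]
  1: obs=z cand={0,1} pick 0 [0->0 ok]
  2: obs=z cand={0,1} pick 0 [0->0 ok]
  3: obs=x cand={3} pick 3 [0->3 ok]
  4: obs=z cand={0,1} pick 1 [3->1 ok]
  5: obs=z cand={0,1} pick 0 [1->0 ok]
  6: obs=x cand={3} pick 3 [0->3 ok]
  7: obs=y cand={2} pick 2 [3->2 ok]
  8: obs=z cand={0,1} pick 0 [2->0 ok]
  9: obs=z cand={0,1} pick 1 [0->1 ok]
  10: obs=x cand={3} pick 3 [1->3 ok]
  11: obs=z cand={0,1} pick 1 [3->1 ok]
  12: obs=x cand={3} pick 3 [1->3 ok]
  13: obs=z cand={0,1} pick 1 [3->1 ok]
  14: obs=z cand={0,1} pick 1 [1->1 ok]
  15: obs=z cand={0,1} pick 1 [1->1 ok]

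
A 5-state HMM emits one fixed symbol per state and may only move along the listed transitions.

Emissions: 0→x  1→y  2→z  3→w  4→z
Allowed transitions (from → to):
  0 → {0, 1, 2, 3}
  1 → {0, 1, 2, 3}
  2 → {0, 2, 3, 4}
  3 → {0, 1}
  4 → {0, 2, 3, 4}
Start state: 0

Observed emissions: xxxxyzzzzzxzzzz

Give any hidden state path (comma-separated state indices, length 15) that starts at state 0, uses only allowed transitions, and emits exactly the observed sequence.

  [0] x  {0}  => 0  start
  [1] x  {0}  => 0  0->0 ok
  [2] x  {0}  => 0  0->0 ok
  [3] x  {0}  => 0  0->0 ok
  [4] y  {1}  => 1  0->1 ok
  [5] z  {2,4}  => 2  1->2 ok
  [6] z  {2,4}  => 2  2->2 ok
  [7] z  {2,4}  => 4  2->4 ok
  [8] z  {2,4}  => 2  4->2 ok
  [9] z  {2,4}  => 4  2->4 ok
  [10] x  {0}  => 0  4->0 ok
  [11] z  {2,4}  => 2  0->2 ok
  [12] z  {2,4}  => 2  2->2 ok
  [13] z  {2,4}  => 2  2->2 ok
  [14] z  {2,4}  => 4  2->4 ok

0,0,0,0,1,2,2,4,2,4,0,2,2,2,4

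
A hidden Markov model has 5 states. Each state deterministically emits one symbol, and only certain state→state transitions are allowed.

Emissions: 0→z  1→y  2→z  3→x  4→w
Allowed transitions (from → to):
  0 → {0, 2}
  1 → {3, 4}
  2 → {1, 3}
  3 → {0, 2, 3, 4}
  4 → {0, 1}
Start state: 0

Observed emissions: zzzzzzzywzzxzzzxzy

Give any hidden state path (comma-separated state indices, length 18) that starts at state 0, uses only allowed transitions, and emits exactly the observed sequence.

0,0,0,0,0,0,2,1,4,0,2,3,0,0,2,3,2,1

  0: obs=z cand={0,2} pick 0 [start]
  1: obs=z cand={0,2} pick 0 [0->0 ok]
  2: obs=z cand={0,2} pick 0 [0->0 ok]
  3: obs=z cand={0,2} pick 0 [0->0 ok]
  4: obs=z cand={0,2} pick 0 [0->0 ok]
  5: obs=z cand={0,2} pick 0 [0->0 ok]
  6: obs=z cand={0,2} pick 2 [0->2 ok]
  7: obs=y cand={1} pick 1 [2->1 ok]
  8: obs=w cand={4} pick 4 [1->4 ok]
  9: obs=z cand={0,2} pick 0 [4->0 ok]
  10: obs=z cand={0,2} pick 2 [0->2 ok]
  11: obs=x cand={3} pick 3 [2->3 ok]
  12: obs=z cand={0,2} pick 0 [3->0 ok]
  13: obs=z cand={0,2} pick 0 [0->0 ok]
  14: obs=z cand={0,2} pick 2 [0->2 ok]
  15: obs=x cand={3} pick 3 [2->3 ok]
  16: obs=z cand={0,2} pick 2 [3->2 ok]
  17: obs=y cand={1} pick 1 [2->1 ok]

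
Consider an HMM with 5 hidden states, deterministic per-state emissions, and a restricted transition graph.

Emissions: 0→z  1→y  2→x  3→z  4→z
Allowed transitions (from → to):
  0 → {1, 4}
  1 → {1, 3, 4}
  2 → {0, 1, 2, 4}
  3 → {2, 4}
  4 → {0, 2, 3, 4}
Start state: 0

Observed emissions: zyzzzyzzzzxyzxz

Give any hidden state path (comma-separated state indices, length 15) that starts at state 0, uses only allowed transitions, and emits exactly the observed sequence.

0,1,4,4,0,1,4,4,0,4,2,1,3,2,0

  pos 0: z in {0,3,4}, choose 0; start
  pos 1: y in {1}, choose 1; 0->1 ok
  pos 2: z in {0,3,4}, choose 4; 1->4 ok
  pos 3: z in {0,3,4}, choose 4; 4->4 ok
  pos 4: z in {0,3,4}, choose 0; 4->0 ok
  pos 5: y in {1}, choose 1; 0->1 ok
  pos 6: z in {0,3,4}, choose 4; 1->4 ok
  pos 7: z in {0,3,4}, choose 4; 4->4 ok
  pos 8: z in {0,3,4}, choose 0; 4->0 ok
  pos 9: z in {0,3,4}, choose 4; 0->4 ok
  pos 10: x in {2}, choose 2; 4->2 ok
  pos 11: y in {1}, choose 1; 2->1 ok
  pos 12: z in {0,3,4}, choose 3; 1->3 ok
  pos 13: x in {2}, choose 2; 3->2 ok
  pos 14: z in {0,3,4}, choose 0; 2->0 ok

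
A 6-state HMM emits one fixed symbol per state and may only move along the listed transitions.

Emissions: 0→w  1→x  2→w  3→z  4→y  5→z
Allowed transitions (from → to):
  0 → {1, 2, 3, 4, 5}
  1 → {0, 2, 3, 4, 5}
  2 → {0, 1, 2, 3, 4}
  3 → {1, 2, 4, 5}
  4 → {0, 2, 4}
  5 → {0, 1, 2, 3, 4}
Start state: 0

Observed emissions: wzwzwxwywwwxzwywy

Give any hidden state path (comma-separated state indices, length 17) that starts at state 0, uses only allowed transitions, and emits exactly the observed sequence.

  pos 0: w in {0,2}, choose 0; start
  pos 1: z in {3,5}, choose 5; 0->5 ok
  pos 2: w in {0,2}, choose 0; 5->0 ok
  pos 3: z in {3,5}, choose 3; 0->3 ok
  pos 4: w in {0,2}, choose 2; 3->2 ok
  pos 5: x in {1}, choose 1; 2->1 ok
  pos 6: w in {0,2}, choose 0; 1->0 ok
  pos 7: y in {4}, choose 4; 0->4 ok
  pos 8: w in {0,2}, choose 0; 4->0 ok
  pos 9: w in {0,2}, choose 2; 0->2 ok
  pos 10: w in {0,2}, choose 2; 2->2 ok
  pos 11: x in {1}, choose 1; 2->1 ok
  pos 12: z in {3,5}, choose 5; 1->5 ok
  pos 13: w in {0,2}, choose 0; 5->0 ok
  pos 14: y in {4}, choose 4; 0->4 ok
  pos 15: w in {0,2}, choose 2; 4->2 ok
  pos 16: y in {4}, choose 4; 2->4 ok

0,5,0,3,2,1,0,4,0,2,2,1,5,0,4,2,4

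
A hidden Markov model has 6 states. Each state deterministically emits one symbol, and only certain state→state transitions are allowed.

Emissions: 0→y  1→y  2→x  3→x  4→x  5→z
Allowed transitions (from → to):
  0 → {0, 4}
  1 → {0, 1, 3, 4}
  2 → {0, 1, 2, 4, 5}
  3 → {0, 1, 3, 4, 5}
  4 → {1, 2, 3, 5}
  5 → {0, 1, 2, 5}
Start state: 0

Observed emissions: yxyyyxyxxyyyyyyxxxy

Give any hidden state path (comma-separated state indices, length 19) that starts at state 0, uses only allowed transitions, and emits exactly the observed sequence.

  0: obs=y cand={0,1} pick 0 [start]
  1: obs=x cand={2,3,4} pick 4 [0->4 ok]
  2: obs=y cand={0,1} pick 1 [4->1 ok]
  3: obs=y cand={0,1} pick 0 [1->0 ok]
  4: obs=y cand={0,1} pick 0 [0->0 ok]
  5: obs=x cand={2,3,4} pick 4 [0->4 ok]
  6: obs=y cand={0,1} pick 1 [4->1 ok]
  7: obs=x cand={2,3,4} pick 4 [1->4 ok]
  8: obs=x cand={2,3,4} pick 3 [4->3 ok]
  9: obs=y cand={0,1} pick 1 [3->1 ok]
  10: obs=y cand={0,1} pick 0 [1->0 ok]
  11: obs=y cand={0,1} pick 0 [0->0 ok]
  12: obs=y cand={0,1} pick 0 [0->0 ok]
  13: obs=y cand={0,1} pick 0 [0->0 ok]
  14: obs=y cand={0,1} pick 0 [0->0 ok]
  15: obs=x cand={2,3,4} pick 4 [0->4 ok]
  16: obs=x cand={2,3,4} pick 3 [4->3 ok]
  17: obs=x cand={2,3,4} pick 4 [3->4 ok]
  18: obs=y cand={0,1} pick 1 [4->1 ok]

0,4,1,0,0,4,1,4,3,1,0,0,0,0,0,4,3,4,1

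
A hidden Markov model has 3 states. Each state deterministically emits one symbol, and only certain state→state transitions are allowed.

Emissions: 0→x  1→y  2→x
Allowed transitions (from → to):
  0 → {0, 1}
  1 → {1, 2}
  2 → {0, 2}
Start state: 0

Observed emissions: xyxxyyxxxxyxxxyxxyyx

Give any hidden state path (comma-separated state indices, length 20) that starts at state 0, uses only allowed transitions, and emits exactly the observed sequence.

0,1,2,0,1,1,2,2,2,0,1,2,2,0,1,2,0,1,1,2

  0: obs=x cand={0,2} pick 0 [start]
  1: obs=y cand={1} pick 1 [0->1 ok]
  2: obs=x cand={0,2} pick 2 [1->2 ok]
  3: obs=x cand={0,2} pick 0 [2->0 ok]
  4: obs=y cand={1} pick 1 [0->1 ok]
  5: obs=y cand={1} pick 1 [1->1 ok]
  6: obs=x cand={0,2} pick 2 [1->2 ok]
  7: obs=x cand={0,2} pick 2 [2->2 ok]
  8: obs=x cand={0,2} pick 2 [2->2 ok]
  9: obs=x cand={0,2} pick 0 [2->0 ok]
  10: obs=y cand={1} pick 1 [0->1 ok]
  11: obs=x cand={0,2} pick 2 [1->2 ok]
  12: obs=x cand={0,2} pick 2 [2->2 ok]
  13: obs=x cand={0,2} pick 0 [2->0 ok]
  14: obs=y cand={1} pick 1 [0->1 ok]
  15: obs=x cand={0,2} pick 2 [1->2 ok]
  16: obs=x cand={0,2} pick 0 [2->0 ok]
  17: obs=y cand={1} pick 1 [0->1 ok]
  18: obs=y cand={1} pick 1 [1->1 ok]
  19: obs=x cand={0,2} pick 2 [1->2 ok]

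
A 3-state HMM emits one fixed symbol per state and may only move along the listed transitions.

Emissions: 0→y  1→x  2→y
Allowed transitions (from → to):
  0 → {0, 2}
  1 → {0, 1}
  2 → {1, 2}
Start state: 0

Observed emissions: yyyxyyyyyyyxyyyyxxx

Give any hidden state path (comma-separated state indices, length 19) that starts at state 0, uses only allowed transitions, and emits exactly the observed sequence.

0,2,2,1,0,0,0,0,0,2,2,1,0,2,2,2,1,1,1

  [0] y  {0,2}  => 0  start
  [1] y  {0,2}  => 2  0->2 ok
  [2] y  {0,2}  => 2  2->2 ok
  [3] x  {1}  => 1  2->1 ok
  [4] y  {0,2}  => 0  1->0 ok
  [5] y  {0,2}  => 0  0->0 ok
  [6] y  {0,2}  => 0  0->0 ok
  [7] y  {0,2}  => 0  0->0 ok
  [8] y  {0,2}  => 0  0->0 ok
  [9] y  {0,2}  => 2  0->2 ok
  [10] y  {0,2}  => 2  2->2 ok
  [11] x  {1}  => 1  2->1 ok
  [12] y  {0,2}  => 0  1->0 ok
  [13] y  {0,2}  => 2  0->2 ok
  [14] y  {0,2}  => 2  2->2 ok
  [15] y  {0,2}  => 2  2->2 ok
  [16] x  {1}  => 1  2->1 ok
  [17] x  {1}  => 1  1->1 ok
  [18] x  {1}  => 1  1->1 ok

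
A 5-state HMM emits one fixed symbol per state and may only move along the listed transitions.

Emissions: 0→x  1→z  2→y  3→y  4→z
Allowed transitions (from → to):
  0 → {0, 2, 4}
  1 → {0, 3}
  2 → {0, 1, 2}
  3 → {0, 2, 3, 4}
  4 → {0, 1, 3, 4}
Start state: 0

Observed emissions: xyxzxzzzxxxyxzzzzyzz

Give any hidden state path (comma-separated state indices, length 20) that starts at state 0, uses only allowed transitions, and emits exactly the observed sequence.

  0: obs=x cand={0} pick 0 [start]
  1: obs=y cand={2,3} pick 2 [0->2 ok]
  2: obs=x cand={0} pick 0 [2->0 ok]
  3: obs=z cand={1,4} pick 4 [0->4 ok]
  4: obs=x cand={0} pick 0 [4->0 ok]
  5: obs=z cand={1,4} pick 4 [0->4 ok]
  6: obs=z cand={1,4} pick 4 [4->4 ok]
  7: obs=z cand={1,4} pick 1 [4->1 ok]
  8: obs=x cand={0} pick 0 [1->0 ok]
  9: obs=x cand={0} pick 0 [0->0 ok]
  10: obs=x cand={0} pick 0 [0->0 ok]
  11: obs=y cand={2,3} pick 2 [0->2 ok]
  12: obs=x cand={0} pick 0 [2->0 ok]
  13: obs=z cand={1,4} pick 4 [0->4 ok]
  14: obs=z cand={1,4} pick 4 [4->4 ok]
  15: obs=z cand={1,4} pick 4 [4->4 ok]
  16: obs=z cand={1,4} pick 1 [4->1 ok]
  17: obs=y cand={2,3} pick 3 [1->3 ok]
  18: obs=z cand={1,4} pick 4 [3->4 ok]
  19: obs=z cand={1,4} pick 4 [4->4 ok]

0,2,0,4,0,4,4,1,0,0,0,2,0,4,4,4,1,3,4,4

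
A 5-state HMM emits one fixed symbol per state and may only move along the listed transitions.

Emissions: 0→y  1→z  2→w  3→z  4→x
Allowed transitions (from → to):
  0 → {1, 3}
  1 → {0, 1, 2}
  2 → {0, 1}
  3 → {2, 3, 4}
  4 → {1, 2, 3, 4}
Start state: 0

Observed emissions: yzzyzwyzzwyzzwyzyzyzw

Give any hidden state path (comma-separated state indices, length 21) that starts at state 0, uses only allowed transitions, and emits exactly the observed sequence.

  0: obs=y cand={0} pick 0 [start]
  1: obs=z cand={1,3} pick 1 [0->1 ok]
  2: obs=z cand={1,3} pick 1 [1->1 ok]
  3: obs=y cand={0} pick 0 [1->0 ok]
  4: obs=z cand={1,3} pick 1 [0->1 ok]
  5: obs=w cand={2} pick 2 [1->2 ok]
  6: obs=y cand={0} pick 0 [2->0 ok]
  7: obs=z cand={1,3} pick 3 [0->3 ok]
  8: obs=z cand={1,3} pick 3 [3->3 ok]
  9: obs=w cand={2} pick 2 [3->2 ok]
  10: obs=y cand={0} pick 0 [2->0 ok]
  11: obs=z cand={1,3} pick 1 [0->1 ok]
  12: obs=z cand={1,3} pick 1 [1->1 ok]
  13: obs=w cand={2} pick 2 [1->2 ok]
  14: obs=y cand={0} pick 0 [2->0 ok]
  15: obs=z cand={1,3} pick 1 [0->1 ok]
  16: obs=y cand={0} pick 0 [1->0 ok]
  17: obs=z cand={1,3} pick 1 [0->1 ok]
  18: obs=y cand={0} pick 0 [1->0 ok]
  19: obs=z cand={1,3} pick 3 [0->3 ok]
  20: obs=w cand={2} pick 2 [3->2 ok]

0,1,1,0,1,2,0,3,3,2,0,1,1,2,0,1,0,1,0,3,2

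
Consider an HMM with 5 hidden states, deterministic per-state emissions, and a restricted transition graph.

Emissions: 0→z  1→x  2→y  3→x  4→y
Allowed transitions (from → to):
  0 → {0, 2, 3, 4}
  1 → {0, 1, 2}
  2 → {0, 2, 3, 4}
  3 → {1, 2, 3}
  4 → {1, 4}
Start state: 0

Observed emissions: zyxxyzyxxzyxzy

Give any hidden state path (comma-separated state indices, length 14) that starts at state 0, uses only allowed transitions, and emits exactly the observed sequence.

  pos 0: z in {0}, choose 0; start
  pos 1: y in {2,4}, choose 2; 0->2 ok
  pos 2: x in {1,3}, choose 3; 2->3 ok
  pos 3: x in {1,3}, choose 1; 3->1 ok
  pos 4: y in {2,4}, choose 2; 1->2 ok
  pos 5: z in {0}, choose 0; 2->0 ok
  pos 6: y in {2,4}, choose 4; 0->4 ok
  pos 7: x in {1,3}, choose 1; 4->1 ok
  pos 8: x in {1,3}, choose 1; 1->1 ok
  pos 9: z in {0}, choose 0; 1->0 ok
  pos 10: y in {2,4}, choose 4; 0->4 ok
  pos 11: x in {1,3}, choose 1; 4->1 ok
  pos 12: z in {0}, choose 0; 1->0 ok
  pos 13: y in {2,4}, choose 4; 0->4 ok

0,2,3,1,2,0,4,1,1,0,4,1,0,4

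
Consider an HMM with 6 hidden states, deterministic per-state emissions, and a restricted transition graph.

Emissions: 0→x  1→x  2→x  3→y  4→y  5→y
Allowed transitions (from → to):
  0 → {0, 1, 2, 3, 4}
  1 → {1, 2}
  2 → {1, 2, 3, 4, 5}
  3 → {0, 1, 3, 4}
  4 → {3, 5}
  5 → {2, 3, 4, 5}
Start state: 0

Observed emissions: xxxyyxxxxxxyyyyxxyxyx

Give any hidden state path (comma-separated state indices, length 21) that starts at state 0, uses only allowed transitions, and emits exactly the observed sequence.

  0: obs=x cand={0,1,2} pick 0 [start]
  1: obs=x cand={0,1,2} pick 1 [0->1 ok]
  2: obs=x cand={0,1,2} pick 2 [1->2 ok]
  3: obs=y cand={3,4,5} pick 5 [2->5 ok]
  4: obs=y cand={3,4,5} pick 3 [5->3 ok]
  5: obs=x cand={0,1,2} pick 1 [3->1 ok]
  6: obs=x cand={0,1,2} pick 1 [1->1 ok]
  7: obs=x cand={0,1,2} pick 2 [1->2 ok]
  8: obs=x cand={0,1,2} pick 1 [2->1 ok]
  9: obs=x cand={0,1,2} pick 1 [1->1 ok]
  10: obs=x cand={0,1,2} pick 2 [1->2 ok]
  11: obs=y cand={3,4,5} pick 5 [2->5 ok]
  12: obs=y cand={3,4,5} pick 4 [5->4 ok]
  13: obs=y cand={3,4,5} pick 5 [4->5 ok]
  14: obs=y cand={3,4,5} pick 5 [5->5 ok]
  15: obs=x cand={0,1,2} pick 2 [5->2 ok]
  16: obs=x cand={0,1,2} pick 2 [2->2 ok]
  17: obs=y cand={3,4,5} pick 3 [2->3 ok]
  18: obs=x cand={0,1,2} pick 0 [3->0 ok]
  19: obs=y cand={3,4,5} pick 3 [0->3 ok]
  20: obs=x cand={0,1,2} pick 0 [3->0 ok]

0,1,2,5,3,1,1,2,1,1,2,5,4,5,5,2,2,3,0,3,0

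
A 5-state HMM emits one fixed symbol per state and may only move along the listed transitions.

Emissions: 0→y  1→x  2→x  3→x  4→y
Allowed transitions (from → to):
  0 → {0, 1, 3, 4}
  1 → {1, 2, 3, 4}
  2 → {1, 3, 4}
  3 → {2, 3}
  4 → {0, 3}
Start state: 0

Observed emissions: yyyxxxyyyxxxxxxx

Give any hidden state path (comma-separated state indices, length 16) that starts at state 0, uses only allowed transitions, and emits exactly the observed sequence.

  0: obs=y cand={0,4} pick 0 [start]
  1: obs=y cand={0,4} pick 4 [0->4 ok]
  2: obs=y cand={0,4} pick 0 [4->0 ok]
  3: obs=x cand={1,2,3} pick 1 [0->1 ok]
  4: obs=x cand={1,2,3} pick 3 [1->3 ok]
  5: obs=x cand={1,2,3} pick 2 [3->2 ok]
  6: obs=y cand={0,4} pick 4 [2->4 ok]
  7: obs=y cand={0,4} pick 0 [4->0 ok]
  8: obs=y cand={0,4} pick 0 [0->0 ok]
  9: obs=x cand={1,2,3} pick 3 [0->3 ok]
  10: obs=x cand={1,2,3} pick 3 [3->3 ok]
  11: obs=x cand={1,2,3} pick 2 [3->2 ok]
  12: obs=x cand={1,2,3} pick 3 [2->3 ok]
  13: obs=x cand={1,2,3} pick 2 [3->2 ok]
  14: obs=x cand={1,2,3} pick 3 [2->3 ok]
  15: obs=x cand={1,2,3} pick 3 [3->3 ok]

0,4,0,1,3,2,4,0,0,3,3,2,3,2,3,3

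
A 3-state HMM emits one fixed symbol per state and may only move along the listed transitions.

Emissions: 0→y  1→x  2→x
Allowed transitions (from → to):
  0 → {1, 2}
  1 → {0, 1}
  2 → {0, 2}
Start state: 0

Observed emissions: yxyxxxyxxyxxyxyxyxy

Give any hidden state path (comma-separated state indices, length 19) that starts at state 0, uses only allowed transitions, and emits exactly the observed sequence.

  [0] y  {0}  => 0  start
  [1] x  {1,2}  => 1  0->1 ok
  [2] y  {0}  => 0  1->0 ok
  [3] x  {1,2}  => 1  0->1 ok
  [4] x  {1,2}  => 1  1->1 ok
  [5] x  {1,2}  => 1  1->1 ok
  [6] y  {0}  => 0  1->0 ok
  [7] x  {1,2}  => 1  0->1 ok
  [8] x  {1,2}  => 1  1->1 ok
  [9] y  {0}  => 0  1->0 ok
  [10] x  {1,2}  => 1  0->1 ok
  [11] x  {1,2}  => 1  1->1 ok
  [12] y  {0}  => 0  1->0 ok
  [13] x  {1,2}  => 1  0->1 ok
  [14] y  {0}  => 0  1->0 ok
  [15] x  {1,2}  => 2  0->2 ok
  [16] y  {0}  => 0  2->0 ok
  [17] x  {1,2}  => 2  0->2 ok
  [18] y  {0}  => 0  2->0 ok

0,1,0,1,1,1,0,1,1,0,1,1,0,1,0,2,0,2,0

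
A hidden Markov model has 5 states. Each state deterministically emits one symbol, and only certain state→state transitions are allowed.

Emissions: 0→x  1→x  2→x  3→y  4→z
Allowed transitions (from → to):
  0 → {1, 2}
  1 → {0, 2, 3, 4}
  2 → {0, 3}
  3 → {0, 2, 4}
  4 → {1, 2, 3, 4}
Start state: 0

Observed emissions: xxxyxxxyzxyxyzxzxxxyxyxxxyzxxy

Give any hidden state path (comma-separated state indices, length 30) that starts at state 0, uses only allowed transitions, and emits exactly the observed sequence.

0,1,2,3,2,0,1,3,4,2,3,2,3,4,1,4,1,0,2,3,2,3,0,1,2,3,4,1,2,3

  pos 0: x in {0,1,2}, choose 0; start
  pos 1: x in {0,1,2}, choose 1; 0->1 ok
  pos 2: x in {0,1,2}, choose 2; 1->2 ok
  pos 3: y in {3}, choose 3; 2->3 ok
  pos 4: x in {0,1,2}, choose 2; 3->2 ok
  pos 5: x in {0,1,2}, choose 0; 2->0 ok
  pos 6: x in {0,1,2}, choose 1; 0->1 ok
  pos 7: y in {3}, choose 3; 1->3 ok
  pos 8: z in {4}, choose 4; 3->4 ok
  pos 9: x in {0,1,2}, choose 2; 4->2 ok
  pos 10: y in {3}, choose 3; 2->3 ok
  pos 11: x in {0,1,2}, choose 2; 3->2 ok
  pos 12: y in {3}, choose 3; 2->3 ok
  pos 13: z in {4}, choose 4; 3->4 ok
  pos 14: x in {0,1,2}, choose 1; 4->1 ok
  pos 15: z in {4}, choose 4; 1->4 ok
  pos 16: x in {0,1,2}, choose 1; 4->1 ok
  pos 17: x in {0,1,2}, choose 0; 1->0 ok
  pos 18: x in {0,1,2}, choose 2; 0->2 ok
  pos 19: y in {3}, choose 3; 2->3 ok
  pos 20: x in {0,1,2}, choose 2; 3->2 ok
  pos 21: y in {3}, choose 3; 2->3 ok
  pos 22: x in {0,1,2}, choose 0; 3->0 ok
  pos 23: x in {0,1,2}, choose 1; 0->1 ok
  pos 24: x in {0,1,2}, choose 2; 1->2 ok
  pos 25: y in {3}, choose 3; 2->3 ok
  pos 26: z in {4}, choose 4; 3->4 ok
  pos 27: x in {0,1,2}, choose 1; 4->1 ok
  pos 28: x in {0,1,2}, choose 2; 1->2 ok
  pos 29: y in {3}, choose 3; 2->3 ok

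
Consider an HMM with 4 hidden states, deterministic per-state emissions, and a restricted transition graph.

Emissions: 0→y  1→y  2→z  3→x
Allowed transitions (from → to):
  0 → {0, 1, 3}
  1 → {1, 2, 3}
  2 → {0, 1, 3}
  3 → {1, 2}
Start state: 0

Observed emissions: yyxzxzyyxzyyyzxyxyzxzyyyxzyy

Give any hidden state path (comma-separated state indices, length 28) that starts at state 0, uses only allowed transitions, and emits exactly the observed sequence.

0,0,3,2,3,2,1,1,3,2,0,0,1,2,3,1,3,1,2,3,2,0,0,0,3,2,0,1

  pos 0: y in {0,1}, choose 0; start
  pos 1: y in {0,1}, choose 0; 0->0 ok
  pos 2: x in {3}, choose 3; 0->3 ok
  pos 3: z in {2}, choose 2; 3->2 ok
  pos 4: x in {3}, choose 3; 2->3 ok
  pos 5: z in {2}, choose 2; 3->2 ok
  pos 6: y in {0,1}, choose 1; 2->1 ok
  pos 7: y in {0,1}, choose 1; 1->1 ok
  pos 8: x in {3}, choose 3; 1->3 ok
  pos 9: z in {2}, choose 2; 3->2 ok
  pos 10: y in {0,1}, choose 0; 2->0 ok
  pos 11: y in {0,1}, choose 0; 0->0 ok
  pos 12: y in {0,1}, choose 1; 0->1 ok
  pos 13: z in {2}, choose 2; 1->2 ok
  pos 14: x in {3}, choose 3; 2->3 ok
  pos 15: y in {0,1}, choose 1; 3->1 ok
  pos 16: x in {3}, choose 3; 1->3 ok
  pos 17: y in {0,1}, choose 1; 3->1 ok
  pos 18: z in {2}, choose 2; 1->2 ok
  pos 19: x in {3}, choose 3; 2->3 ok
  pos 20: z in {2}, choose 2; 3->2 ok
  pos 21: y in {0,1}, choose 0; 2->0 ok
  pos 22: y in {0,1}, choose 0; 0->0 ok
  pos 23: y in {0,1}, choose 0; 0->0 ok
  pos 24: x in {3}, choose 3; 0->3 ok
  pos 25: z in {2}, choose 2; 3->2 ok
  pos 26: y in {0,1}, choose 0; 2->0 ok
  pos 27: y in {0,1}, choose 1; 0->1 ok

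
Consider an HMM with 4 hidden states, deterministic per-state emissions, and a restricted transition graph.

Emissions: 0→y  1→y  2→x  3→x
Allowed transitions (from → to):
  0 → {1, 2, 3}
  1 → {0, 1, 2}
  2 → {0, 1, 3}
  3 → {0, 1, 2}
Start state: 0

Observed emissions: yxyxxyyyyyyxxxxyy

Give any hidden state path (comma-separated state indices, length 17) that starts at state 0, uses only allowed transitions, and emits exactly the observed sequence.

  pos 0: y in {0,1}, choose 0; start
  pos 1: x in {2,3}, choose 2; 0->2 ok
  pos 2: y in {0,1}, choose 0; 2->0 ok
  pos 3: x in {2,3}, choose 2; 0->2 ok
  pos 4: x in {2,3}, choose 3; 2->3 ok
  pos 5: y in {0,1}, choose 1; 3->1 ok
  pos 6: y in {0,1}, choose 1; 1->1 ok
  pos 7: y in {0,1}, choose 1; 1->1 ok
  pos 8: y in {0,1}, choose 1; 1->1 ok
  pos 9: y in {0,1}, choose 0; 1->0 ok
  pos 10: y in {0,1}, choose 1; 0->1 ok
  pos 11: x in {2,3}, choose 2; 1->2 ok
  pos 12: x in {2,3}, choose 3; 2->3 ok
  pos 13: x in {2,3}, choose 2; 3->2 ok
  pos 14: x in {2,3}, choose 3; 2->3 ok
  pos 15: y in {0,1}, choose 1; 3->1 ok
  pos 16: y in {0,1}, choose 0; 1->0 ok

0,2,0,2,3,1,1,1,1,0,1,2,3,2,3,1,0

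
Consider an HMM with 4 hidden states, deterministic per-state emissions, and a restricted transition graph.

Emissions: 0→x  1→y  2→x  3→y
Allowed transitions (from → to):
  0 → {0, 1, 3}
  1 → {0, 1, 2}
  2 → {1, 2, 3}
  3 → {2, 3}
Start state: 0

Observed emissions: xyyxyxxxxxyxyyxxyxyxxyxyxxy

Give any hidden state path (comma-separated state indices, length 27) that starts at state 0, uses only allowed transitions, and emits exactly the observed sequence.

  pos 0: x in {0,2}, choose 0; start
  pos 1: y in {1,3}, choose 3; 0->3 ok
  pos 2: y in {1,3}, choose 3; 3->3 ok
  pos 3: x in {0,2}, choose 2; 3->2 ok
  pos 4: y in {1,3}, choose 1; 2->1 ok
  pos 5: x in {0,2}, choose 0; 1->0 ok
  pos 6: x in {0,2}, choose 0; 0->0 ok
  pos 7: x in {0,2}, choose 0; 0->0 ok
  pos 8: x in {0,2}, choose 0; 0->0 ok
  pos 9: x in {0,2}, choose 0; 0->0 ok
  pos 10: y in {1,3}, choose 1; 0->1 ok
  pos 11: x in {0,2}, choose 2; 1->2 ok
  pos 12: y in {1,3}, choose 1; 2->1 ok
  pos 13: y in {1,3}, choose 1; 1->1 ok
  pos 14: x in {0,2}, choose 0; 1->0 ok
  pos 15: x in {0,2}, choose 0; 0->0 ok
  pos 16: y in {1,3}, choose 1; 0->1 ok
  pos 17: x in {0,2}, choose 0; 1->0 ok
  pos 18: y in {1,3}, choose 3; 0->3 ok
  pos 19: x in {0,2}, choose 2; 3->2 ok
  pos 20: x in {0,2}, choose 2; 2->2 ok
  pos 21: y in {1,3}, choose 3; 2->3 ok
  pos 22: x in {0,2}, choose 2; 3->2 ok
  pos 23: y in {1,3}, choose 1; 2->1 ok
  pos 24: x in {0,2}, choose 2; 1->2 ok
  pos 25: x in {0,2}, choose 2; 2->2 ok
  pos 26: y in {1,3}, choose 3; 2->3 ok

0,3,3,2,1,0,0,0,0,0,1,2,1,1,0,0,1,0,3,2,2,3,2,1,2,2,3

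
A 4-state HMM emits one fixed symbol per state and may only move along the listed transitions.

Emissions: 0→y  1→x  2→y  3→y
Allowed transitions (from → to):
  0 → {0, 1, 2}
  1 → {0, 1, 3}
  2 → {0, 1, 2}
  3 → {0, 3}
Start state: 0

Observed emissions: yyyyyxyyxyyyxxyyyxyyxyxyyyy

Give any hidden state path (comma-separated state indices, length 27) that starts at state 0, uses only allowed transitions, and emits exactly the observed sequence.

  0: obs=y cand={0,2,3} pick 0 [start]
  1: obs=y cand={0,2,3} pick 0 [0->0 ok]
  2: obs=y cand={0,2,3} pick 2 [0->2 ok]
  3: obs=y cand={0,2,3} pick 0 [2->0 ok]
  4: obs=y cand={0,2,3} pick 0 [0->0 ok]
  5: obs=x cand={1} pick 1 [0->1 ok]
  6: obs=y cand={0,2,3} pick 3 [1->3 ok]
  7: obs=y cand={0,2,3} pick 0 [3->0 ok]
  8: obs=x cand={1} pick 1 [0->1 ok]
  9: obs=y cand={0,2,3} pick 3 [1->3 ok]
  10: obs=y cand={0,2,3} pick 3 [3->3 ok]
  11: obs=y cand={0,2,3} pick 0 [3->0 ok]
  12: obs=x cand={1} pick 1 [0->1 ok]
  13: obs=x cand={1} pick 1 [1->1 ok]
  14: obs=y cand={0,2,3} pick 3 [1->3 ok]
  15: obs=y cand={0,2,3} pick 0 [3->0 ok]
  16: obs=y cand={0,2,3} pick 2 [0->2 ok]
  17: obs=x cand={1} pick 1 [2->1 ok]
  18: obs=y cand={0,2,3} pick 0 [1->0 ok]
  19: obs=y cand={0,2,3} pick 0 [0->0 ok]
  20: obs=x cand={1} pick 1 [0->1 ok]
  21: obs=y cand={0,2,3} pick 0 [1->0 ok]
  22: obs=x cand={1} pick 1 [0->1 ok]
  23: obs=y cand={0,2,3} pick 3 [1->3 ok]
  24: obs=y cand={0,2,3} pick 3 [3->3 ok]
  25: obs=y cand={0,2,3} pick 3 [3->3 ok]
  26: obs=y cand={0,2,3} pick 3 [3->3 ok]

0,0,2,0,0,1,3,0,1,3,3,0,1,1,3,0,2,1,0,0,1,0,1,3,3,3,3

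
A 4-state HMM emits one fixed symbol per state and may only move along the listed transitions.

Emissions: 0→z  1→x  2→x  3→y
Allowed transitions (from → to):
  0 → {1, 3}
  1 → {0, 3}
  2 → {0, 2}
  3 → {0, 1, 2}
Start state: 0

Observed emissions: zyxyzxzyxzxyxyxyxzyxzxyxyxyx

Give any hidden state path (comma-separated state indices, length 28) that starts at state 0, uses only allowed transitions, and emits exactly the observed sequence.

0,3,1,3,0,1,0,3,2,0,1,3,1,3,1,3,2,0,3,1,0,1,3,1,3,1,3,1

  [0] z  {0}  => 0  start
  [1] y  {3}  => 3  0->3 ok
  [2] x  {1,2}  => 1  3->1 ok
  [3] y  {3}  => 3  1->3 ok
  [4] z  {0}  => 0  3->0 ok
  [5] x  {1,2}  => 1  0->1 ok
  [6] z  {0}  => 0  1->0 ok
  [7] y  {3}  => 3  0->3 ok
  [8] x  {1,2}  => 2  3->2 ok
  [9] z  {0}  => 0  2->0 ok
  [10] x  {1,2}  => 1  0->1 ok
  [11] y  {3}  => 3  1->3 ok
  [12] x  {1,2}  => 1  3->1 ok
  [13] y  {3}  => 3  1->3 ok
  [14] x  {1,2}  => 1  3->1 ok
  [15] y  {3}  => 3  1->3 ok
  [16] x  {1,2}  => 2  3->2 ok
  [17] z  {0}  => 0  2->0 ok
  [18] y  {3}  => 3  0->3 ok
  [19] x  {1,2}  => 1  3->1 ok
  [20] z  {0}  => 0  1->0 ok
  [21] x  {1,2}  => 1  0->1 ok
  [22] y  {3}  => 3  1->3 ok
  [23] x  {1,2}  => 1  3->1 ok
  [24] y  {3}  => 3  1->3 ok
  [25] x  {1,2}  => 1  3->1 ok
  [26] y  {3}  => 3  1->3 ok
  [27] x  {1,2}  => 1  3->1 ok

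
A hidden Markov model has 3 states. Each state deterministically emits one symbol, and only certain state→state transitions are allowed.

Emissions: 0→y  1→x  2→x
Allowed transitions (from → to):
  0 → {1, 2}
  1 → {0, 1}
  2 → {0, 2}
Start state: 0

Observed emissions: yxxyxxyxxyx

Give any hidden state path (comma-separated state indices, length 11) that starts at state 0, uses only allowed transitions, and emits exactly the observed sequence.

  pos 0: y in {0}, choose 0; start
  pos 1: x in {1,2}, choose 2; 0->2 ok
  pos 2: x in {1,2}, choose 2; 2->2 ok
  pos 3: y in {0}, choose 0; 2->0 ok
  pos 4: x in {1,2}, choose 1; 0->1 ok
  pos 5: x in {1,2}, choose 1; 1->1 ok
  pos 6: y in {0}, choose 0; 1->0 ok
  pos 7: x in {1,2}, choose 2; 0->2 ok
  pos 8: x in {1,2}, choose 2; 2->2 ok
  pos 9: y in {0}, choose 0; 2->0 ok
  pos 10: x in {1,2}, choose 2; 0->2 ok

0,2,2,0,1,1,0,2,2,0,2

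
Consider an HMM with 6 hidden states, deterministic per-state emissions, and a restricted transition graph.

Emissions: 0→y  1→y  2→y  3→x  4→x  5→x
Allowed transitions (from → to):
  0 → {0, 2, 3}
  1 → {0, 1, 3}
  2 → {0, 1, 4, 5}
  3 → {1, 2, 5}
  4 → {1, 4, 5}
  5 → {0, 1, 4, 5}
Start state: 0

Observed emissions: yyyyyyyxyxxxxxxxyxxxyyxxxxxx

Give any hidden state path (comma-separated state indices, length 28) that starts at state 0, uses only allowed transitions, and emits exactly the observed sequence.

0,0,2,1,0,0,2,5,0,3,5,5,4,5,4,5,1,3,5,4,1,0,3,5,4,5,5,4

  0: obs=y cand={0,1,2} pick 0 [start]
  1: obs=y cand={0,1,2} pick 0 [0->0 ok]
  2: obs=y cand={0,1,2} pick 2 [0->2 ok]
  3: obs=y cand={0,1,2} pick 1 [2->1 ok]
  4: obs=y cand={0,1,2} pick 0 [1->0 ok]
  5: obs=y cand={0,1,2} pick 0 [0->0 ok]
  6: obs=y cand={0,1,2} pick 2 [0->2 ok]
  7: obs=x cand={3,4,5} pick 5 [2->5 ok]
  8: obs=y cand={0,1,2} pick 0 [5->0 ok]
  9: obs=x cand={3,4,5} pick 3 [0->3 ok]
  10: obs=x cand={3,4,5} pick 5 [3->5 ok]
  11: obs=x cand={3,4,5} pick 5 [5->5 ok]
  12: obs=x cand={3,4,5} pick 4 [5->4 ok]
  13: obs=x cand={3,4,5} pick 5 [4->5 ok]
  14: obs=x cand={3,4,5} pick 4 [5->4 ok]
  15: obs=x cand={3,4,5} pick 5 [4->5 ok]
  16: obs=y cand={0,1,2} pick 1 [5->1 ok]
  17: obs=x cand={3,4,5} pick 3 [1->3 ok]
  18: obs=x cand={3,4,5} pick 5 [3->5 ok]
  19: obs=x cand={3,4,5} pick 4 [5->4 ok]
  20: obs=y cand={0,1,2} pick 1 [4->1 ok]
  21: obs=y cand={0,1,2} pick 0 [1->0 ok]
  22: obs=x cand={3,4,5} pick 3 [0->3 ok]
  23: obs=x cand={3,4,5} pick 5 [3->5 ok]
  24: obs=x cand={3,4,5} pick 4 [5->4 ok]
  25: obs=x cand={3,4,5} pick 5 [4->5 ok]
  26: obs=x cand={3,4,5} pick 5 [5->5 ok]
  27: obs=x cand={3,4,5} pick 4 [5->4 ok]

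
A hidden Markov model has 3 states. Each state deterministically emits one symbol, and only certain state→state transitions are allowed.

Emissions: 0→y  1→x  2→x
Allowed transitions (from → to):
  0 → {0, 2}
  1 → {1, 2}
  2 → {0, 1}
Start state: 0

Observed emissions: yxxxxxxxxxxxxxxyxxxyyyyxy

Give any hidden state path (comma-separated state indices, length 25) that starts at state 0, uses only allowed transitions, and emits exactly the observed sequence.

  0: obs=y cand={0} pick 0 [start]
  1: obs=x cand={1,2} pick 2 [0->2 ok]
  2: obs=x cand={1,2} pick 1 [2->1 ok]
  3: obs=x cand={1,2} pick 1 [1->1 ok]
  4: obs=x cand={1,2} pick 1 [1->1 ok]
  5: obs=x cand={1,2} pick 1 [1->1 ok]
  6: obs=x cand={1,2} pick 2 [1->2 ok]
  7: obs=x cand={1,2} pick 1 [2->1 ok]
  8: obs=x cand={1,2} pick 2 [1->2 ok]
  9: obs=x cand={1,2} pick 1 [2->1 ok]
  10: obs=x cand={1,2} pick 2 [1->2 ok]
  11: obs=x cand={1,2} pick 1 [2->1 ok]
  12: obs=x cand={1,2} pick 2 [1->2 ok]
  13: obs=x cand={1,2} pick 1 [2->1 ok]
  14: obs=x cand={1,2} pick 2 [1->2 ok]
  15: obs=y cand={0} pick 0 [2->0 ok]
  16: obs=x cand={1,2} pick 2 [0->2 ok]
  17: obs=x cand={1,2} pick 1 [2->1 ok]
  18: obs=x cand={1,2} pick 2 [1->2 ok]
  19: obs=y cand={0} pick 0 [2->0 ok]
  20: obs=y cand={0} pick 0 [0->0 ok]
  21: obs=y cand={0} pick 0 [0->0 ok]
  22: obs=y cand={0} pick 0 [0->0 ok]
  23: obs=x cand={1,2} pick 2 [0->2 ok]
  24: obs=y cand={0} pick 0 [2->0 ok]

0,2,1,1,1,1,2,1,2,1,2,1,2,1,2,0,2,1,2,0,0,0,0,2,0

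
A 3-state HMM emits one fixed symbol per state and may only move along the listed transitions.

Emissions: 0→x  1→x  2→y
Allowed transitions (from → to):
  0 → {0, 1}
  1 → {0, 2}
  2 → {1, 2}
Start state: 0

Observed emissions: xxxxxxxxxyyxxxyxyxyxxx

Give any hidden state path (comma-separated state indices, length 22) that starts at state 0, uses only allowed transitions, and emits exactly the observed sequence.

  t0 'x' -> {0,1}, take 0 (start)
  t1 'x' -> {0,1}, take 0 (0->0 ok)
  t2 'x' -> {0,1}, take 0 (0->0 ok)
  t3 'x' -> {0,1}, take 1 (0->1 ok)
  t4 'x' -> {0,1}, take 0 (1->0 ok)
  t5 'x' -> {0,1}, take 0 (0->0 ok)
  t6 'x' -> {0,1}, take 1 (0->1 ok)
  t7 'x' -> {0,1}, take 0 (1->0 ok)
  t8 'x' -> {0,1}, take 1 (0->1 ok)
  t9 'y' -> {2}, take 2 (1->2 ok)
  t10 'y' -> {2}, take 2 (2->2 ok)
  t11 'x' -> {0,1}, take 1 (2->1 ok)
  t12 'x' -> {0,1}, take 0 (1->0 ok)
  t13 'x' -> {0,1}, take 1 (0->1 ok)
  t14 'y' -> {2}, take 2 (1->2 ok)
  t15 'x' -> {0,1}, take 1 (2->1 ok)
  t16 'y' -> {2}, take 2 (1->2 ok)
  t17 'x' -> {0,1}, take 1 (2->1 ok)
  t18 'y' -> {2}, take 2 (1->2 ok)
  t19 'x' -> {0,1}, take 1 (2->1 ok)
  t20 'x' -> {0,1}, take 0 (1->0 ok)
  t21 'x' -> {0,1}, take 1 (0->1 ok)

0,0,0,1,0,0,1,0,1,2,2,1,0,1,2,1,2,1,2,1,0,1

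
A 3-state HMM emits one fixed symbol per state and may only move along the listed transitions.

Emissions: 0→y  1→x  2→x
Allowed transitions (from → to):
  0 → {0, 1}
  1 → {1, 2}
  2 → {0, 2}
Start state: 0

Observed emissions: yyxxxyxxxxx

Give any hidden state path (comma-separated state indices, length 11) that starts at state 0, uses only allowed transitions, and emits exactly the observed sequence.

  0: obs=y cand={0} pick 0 [start]
  1: obs=y cand={0} pick 0 [0->0 ok]
  2: obs=x cand={1,2} pick 1 [0->1 ok]
  3: obs=x cand={1,2} pick 2 [1->2 ok]
  4: obs=x cand={1,2} pick 2 [2->2 ok]
  5: obs=y cand={0} pick 0 [2->0 ok]
  6: obs=x cand={1,2} pick 1 [0->1 ok]
  7: obs=x cand={1,2} pick 1 [1->1 ok]
  8: obs=x cand={1,2} pick 2 [1->2 ok]
  9: obs=x cand={1,2} pick 2 [2->2 ok]
  10: obs=x cand={1,2} pick 2 [2->2 ok]

0,0,1,2,2,0,1,1,2,2,2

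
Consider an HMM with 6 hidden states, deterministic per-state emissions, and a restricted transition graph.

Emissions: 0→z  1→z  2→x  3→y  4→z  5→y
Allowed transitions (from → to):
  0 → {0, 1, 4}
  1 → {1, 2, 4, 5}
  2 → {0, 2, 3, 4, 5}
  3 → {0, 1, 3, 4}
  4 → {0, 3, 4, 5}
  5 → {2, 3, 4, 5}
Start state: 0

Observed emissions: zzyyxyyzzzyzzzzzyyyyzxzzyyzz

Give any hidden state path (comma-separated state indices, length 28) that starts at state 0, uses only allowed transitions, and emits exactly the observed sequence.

0,4,5,5,2,3,3,0,1,4,3,4,4,0,4,4,5,5,3,3,1,2,0,1,5,3,1,1

  pos 0: z in {0,1,4}, choose 0; start
  pos 1: z in {0,1,4}, choose 4; 0->4 ok
  pos 2: y in {3,5}, choose 5; 4->5 ok
  pos 3: y in {3,5}, choose 5; 5->5 ok
  pos 4: x in {2}, choose 2; 5->2 ok
  pos 5: y in {3,5}, choose 3; 2->3 ok
  pos 6: y in {3,5}, choose 3; 3->3 ok
  pos 7: z in {0,1,4}, choose 0; 3->0 ok
  pos 8: z in {0,1,4}, choose 1; 0->1 ok
  pos 9: z in {0,1,4}, choose 4; 1->4 ok
  pos 10: y in {3,5}, choose 3; 4->3 ok
  pos 11: z in {0,1,4}, choose 4; 3->4 ok
  pos 12: z in {0,1,4}, choose 4; 4->4 ok
  pos 13: z in {0,1,4}, choose 0; 4->0 ok
  pos 14: z in {0,1,4}, choose 4; 0->4 ok
  pos 15: z in {0,1,4}, choose 4; 4->4 ok
  pos 16: y in {3,5}, choose 5; 4->5 ok
  pos 17: y in {3,5}, choose 5; 5->5 ok
  pos 18: y in {3,5}, choose 3; 5->3 ok
  pos 19: y in {3,5}, choose 3; 3->3 ok
  pos 20: z in {0,1,4}, choose 1; 3->1 ok
  pos 21: x in {2}, choose 2; 1->2 ok
  pos 22: z in {0,1,4}, choose 0; 2->0 ok
  pos 23: z in {0,1,4}, choose 1; 0->1 ok
  pos 24: y in {3,5}, choose 5; 1->5 ok
  pos 25: y in {3,5}, choose 3; 5->3 ok
  pos 26: z in {0,1,4}, choose 1; 3->1 ok
  pos 27: z in {0,1,4}, choose 1; 1->1 ok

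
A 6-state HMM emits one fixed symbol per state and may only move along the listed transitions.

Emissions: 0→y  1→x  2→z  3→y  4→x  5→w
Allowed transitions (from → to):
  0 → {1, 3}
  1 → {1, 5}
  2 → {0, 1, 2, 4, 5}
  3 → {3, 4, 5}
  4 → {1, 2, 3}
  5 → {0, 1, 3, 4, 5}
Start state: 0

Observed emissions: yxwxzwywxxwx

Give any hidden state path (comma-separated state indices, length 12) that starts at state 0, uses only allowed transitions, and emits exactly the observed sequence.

  t0 'y' -> {0,3}, take 0 (start)
  t1 'x' -> {1,4}, take 1 (0->1 ok)
  t2 'w' -> {5}, take 5 (1->5 ok)
  t3 'x' -> {1,4}, take 4 (5->4 ok)
  t4 'z' -> {2}, take 2 (4->2 ok)
  t5 'w' -> {5}, take 5 (2->5 ok)
  t6 'y' -> {0,3}, take 3 (5->3 ok)
  t7 'w' -> {5}, take 5 (3->5 ok)
  t8 'x' -> {1,4}, take 4 (5->4 ok)
  t9 'x' -> {1,4}, take 1 (4->1 ok)
  t10 'w' -> {5}, take 5 (1->5 ok)
  t11 'x' -> {1,4}, take 1 (5->1 ok)

0,1,5,4,2,5,3,5,4,1,5,1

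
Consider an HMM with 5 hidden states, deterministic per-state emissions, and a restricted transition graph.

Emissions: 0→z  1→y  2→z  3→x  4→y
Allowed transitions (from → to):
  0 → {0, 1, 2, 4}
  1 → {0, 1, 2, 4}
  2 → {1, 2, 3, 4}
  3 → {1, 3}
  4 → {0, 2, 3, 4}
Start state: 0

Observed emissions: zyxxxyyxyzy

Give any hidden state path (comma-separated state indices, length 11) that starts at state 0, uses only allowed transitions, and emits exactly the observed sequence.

  t0 'z' -> {0,2}, take 0 (start)
  t1 'y' -> {1,4}, take 4 (0->4 ok)
  t2 'x' -> {3}, take 3 (4->3 ok)
  t3 'x' -> {3}, take 3 (3->3 ok)
  t4 'x' -> {3}, take 3 (3->3 ok)
  t5 'y' -> {1,4}, take 1 (3->1 ok)
  t6 'y' -> {1,4}, take 4 (1->4 ok)
  t7 'x' -> {3}, take 3 (4->3 ok)
  t8 'y' -> {1,4}, take 1 (3->1 ok)
  t9 'z' -> {0,2}, take 0 (1->0 ok)
  t10 'y' -> {1,4}, take 4 (0->4 ok)

0,4,3,3,3,1,4,3,1,0,4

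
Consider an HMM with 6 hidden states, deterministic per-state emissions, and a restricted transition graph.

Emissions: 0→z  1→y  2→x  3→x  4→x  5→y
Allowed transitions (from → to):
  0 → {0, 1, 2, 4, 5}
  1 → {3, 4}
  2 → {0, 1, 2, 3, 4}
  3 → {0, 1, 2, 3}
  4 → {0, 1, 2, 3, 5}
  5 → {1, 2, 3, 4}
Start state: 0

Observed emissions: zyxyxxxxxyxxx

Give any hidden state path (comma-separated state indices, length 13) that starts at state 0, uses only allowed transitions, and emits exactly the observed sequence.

0,5,4,1,3,2,3,3,3,1,4,3,2

  t0 'z' -> {0}, take 0 (start)
  t1 'y' -> {1,5}, take 5 (0->5 ok)
  t2 'x' -> {2,3,4}, take 4 (5->4 ok)
  t3 'y' -> {1,5}, take 1 (4->1 ok)
  t4 'x' -> {2,3,4}, take 3 (1->3 ok)
  t5 'x' -> {2,3,4}, take 2 (3->2 ok)
  t6 'x' -> {2,3,4}, take 3 (2->3 ok)
  t7 'x' -> {2,3,4}, take 3 (3->3 ok)
  t8 'x' -> {2,3,4}, take 3 (3->3 ok)
  t9 'y' -> {1,5}, take 1 (3->1 ok)
  t10 'x' -> {2,3,4}, take 4 (1->4 ok)
  t11 'x' -> {2,3,4}, take 3 (4->3 ok)
  t12 'x' -> {2,3,4}, take 2 (3->2 ok)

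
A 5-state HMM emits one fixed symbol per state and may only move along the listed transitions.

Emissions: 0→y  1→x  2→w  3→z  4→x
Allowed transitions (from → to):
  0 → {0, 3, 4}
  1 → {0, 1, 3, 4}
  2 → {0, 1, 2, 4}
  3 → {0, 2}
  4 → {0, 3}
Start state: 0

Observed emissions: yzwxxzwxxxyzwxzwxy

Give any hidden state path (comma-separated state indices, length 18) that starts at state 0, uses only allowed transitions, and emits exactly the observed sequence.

  pos 0: y in {0}, choose 0; start
  pos 1: z in {3}, choose 3; 0->3 ok
  pos 2: w in {2}, choose 2; 3->2 ok
  pos 3: x in {1,4}, choose 1; 2->1 ok
  pos 4: x in {1,4}, choose 1; 1->1 ok
  pos 5: z in {3}, choose 3; 1->3 ok
  pos 6: w in {2}, choose 2; 3->2 ok
  pos 7: x in {1,4}, choose 1; 2->1 ok
  pos 8: x in {1,4}, choose 1; 1->1 ok
  pos 9: x in {1,4}, choose 4; 1->4 ok
  pos 10: y in {0}, choose 0; 4->0 ok
  pos 11: z in {3}, choose 3; 0->3 ok
  pos 12: w in {2}, choose 2; 3->2 ok
  pos 13: x in {1,4}, choose 4; 2->4 ok
  pos 14: z in {3}, choose 3; 4->3 ok
  pos 15: w in {2}, choose 2; 3->2 ok
  pos 16: x in {1,4}, choose 4; 2->4 ok
  pos 17: y in {0}, choose 0; 4->0 ok

0,3,2,1,1,3,2,1,1,4,0,3,2,4,3,2,4,0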